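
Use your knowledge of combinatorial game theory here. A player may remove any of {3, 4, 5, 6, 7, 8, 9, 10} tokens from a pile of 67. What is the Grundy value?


The subtraction set is S = {3, 4, 5, 6, 7, 8, 9, 10}.
G(k) = mex{ G(k - s) : s in S, s <= k }. We compute iteratively: G(0) = 0.
G(1) = mex({}) = 0
G(2) = mex({}) = 0
G(3) = mex({0}) = 1
G(4) = mex({0}) = 1
G(5) = mex({0}) = 1
G(6) = mex({0, 1}) = 2
G(7) = mex({0, 1}) = 2
G(8) = mex({0, 1}) = 2
G(9) = mex({0, 1, 2}) = 3
G(10) = mex({0, 1, 2}) = 3
G(11) = mex({0, 1, 2}) = 3
G(12) = mex({0, 1, 2, 3}) = 4
G(13) = mex({1, 2, 3}) = 0
G(14) = mex({1, 2, 3}) = 0
G(15) = mex({1, 2, 3, 4}) = 0
G(16) = mex({0, 2, 3, 4}) = 1
G(17) = mex({0, 2, 3, 4}) = 1
G(18) = mex({0, 2, 3, 4}) = 1
G(19) = mex({0, 1, 3, 4}) = 2
G(20) = mex({0, 1, 3, 4}) = 2
G(21) = mex({0, 1, 3, 4}) = 2
G(22) = mex({0, 1, 2, 4}) = 3
Observe that G(13)..G(22) = 0, 0, 0, 1, 1, 1, 2, 2, 2, 3 repeats G(0)..G(9) = 0, 0, 0, 1, 1, 1, 2, 2, 2, 3.
For k >= max(S) = 10, G(k) is determined by the previous 10 values G(k-10)..G(k-1); a window of 10 consecutive values has recurred shifted by 13, so by induction G(k + 13) = G(k) for all k >= 0: the sequence is periodic from the start with period 13.
One period: G(0..12) = 0, 0, 0, 1, 1, 1, 2, 2, 2, 3, 3, 3, 4.
67 mod 13 = 2, so G(67) = G(2) = 0.

0


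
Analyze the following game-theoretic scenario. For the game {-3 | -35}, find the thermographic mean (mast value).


Game = {-3 | -35}, a switch {a | b} with numbers a > b.
Its thermograph has left wall a - t and right wall b + t, which meet at t = (a - b)/2, where both equal (a + b)/2. So the mast (mean value) is at (a + b)/2.
Mean = (-3 + (-35))/2 = -38/2 = -19

-19


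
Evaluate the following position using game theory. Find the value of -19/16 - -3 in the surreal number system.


x = -19/16, y = -3
Converting to common denominator: 16
x = -19/16, y = -48/16
x - y = -19/16 - -3 = 29/16

29/16


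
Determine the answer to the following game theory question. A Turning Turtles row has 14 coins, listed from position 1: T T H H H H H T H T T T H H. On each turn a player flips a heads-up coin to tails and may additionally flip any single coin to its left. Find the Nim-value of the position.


Coins: T T H H H H H T H T T T H H
Key fact: a single head at position k behaves exactly like a Nim heap of size k (turning it to T and optionally flipping a coin at j < k corresponds to moving the heap from k to j, or to 0), and heads combine as a disjunctive sum (two heads at the same place would cancel, matching j XOR j = 0). So the Nim-value is the XOR of the 1-indexed positions of the heads.
Face-up positions (1-indexed): [3, 4, 5, 6, 7, 9, 13, 14]
XOR 0 with 3: 0 XOR 3 = 3
XOR 3 with 4: 3 XOR 4 = 7
XOR 7 with 5: 7 XOR 5 = 2
XOR 2 with 6: 2 XOR 6 = 4
XOR 4 with 7: 4 XOR 7 = 3
XOR 3 with 9: 3 XOR 9 = 10
XOR 10 with 13: 10 XOR 13 = 7
XOR 7 with 14: 7 XOR 14 = 9
Nim-value = 9

9


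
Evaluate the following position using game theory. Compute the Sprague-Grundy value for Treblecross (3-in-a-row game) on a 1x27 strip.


Treblecross: place X on empty cells; 3-in-a-row wins.
Playing within two cells of an existing X lets the opponent win at once, so sensible play treats the cells i-2..i+2 around each X as dead. The player left with no safe cell loses, so this is a normal-play take-away game on strips of safe cells.
Placing X at cell i (0-indexed) of a strip of k safe cells leaves independent strips of sizes max(0, i-2) and max(0, k-i-3). Hence G(k) = mex{ G(max(0,i-2)) XOR G(max(0,k-i-3)) : 0 <= i < k }, with G(0) = 0.
G(1): splits (0,0):0^0=0 -> mex({0}) = 1
G(2): splits (0,0):0^0=0 -> mex({0}) = 1
G(3): splits (0,0):0^0=0 -> mex({0}) = 1
G(4): splits (0,1):0^1=1 (0,0):0^0=0 -> mex({0, 1}) = 2
G(5): splits (0,2):0^1=1 (0,1):0^1=1 (0,0):0^0=0 -> mex({0, 1}) = 2
G(6) = mex({1}) = 0
G(7) = mex({0, 1, 2}) = 3
G(8) = mex({0, 1, 2}) = 3
G(9) = mex({0, 2}) = 1
G(10) = mex({0, 2, 3}) = 1
G(11) = mex({0, 3}) = 1
G(12) = mex({1, 3}) = 0
G(13) = mex({0, 1, 2, 3}) = 4
G(14) = mex({0, 1, 2}) = 3
G(15) = mex({0, 1, 2}) = 3
G(16) = mex({0, 1, 2, 4}) = 3
G(17) = mex({0, 1, 3, 4}) = 2
G(18) = mex({0, 1, 3, 4}) = 2
G(19) = mex({0, 1, 3, 5}) = 2
G(20) = mex({0, 1, 2, 3, 5}) = 4
G(21) = mex({0, 1, 2, 3, 5}) = 4
G(22) = mex({1, 2, 6}) = 0
G(23) = mex({0, 1, 2, 3, 4, 6}) = 5
G(24) = mex({0, 1, 2, 3, 4}) = 5
G(25) = mex({0, 1, 3, 4, 7}) = 2
G(26) = mex({0, 1, 3, 4, 5, 7}) = 2
G(27) = mex({0, 1, 3, 5}) = 2
Therefore G(27) = 2.

2


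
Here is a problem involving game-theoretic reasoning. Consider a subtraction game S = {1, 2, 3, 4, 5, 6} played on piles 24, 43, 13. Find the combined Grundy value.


Subtraction set: {1, 2, 3, 4, 5, 6}
For this subtraction set, G(n) = n mod 7 (period = max + 1 = 7).
Pile 1 (size 24): G(24) = 24 mod 7 = 3
Pile 2 (size 43): G(43) = 43 mod 7 = 1
Pile 3 (size 13): G(13) = 13 mod 7 = 6
Total Grundy value = XOR of all: 3 XOR 1 XOR 6 = 4

4


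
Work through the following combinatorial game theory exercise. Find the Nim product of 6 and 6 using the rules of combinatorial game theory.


Nim multiplication is bilinear over XOR: (u XOR v) * w = (u*w) XOR (v*w).
So we split each operand into its bit components and XOR the pairwise Nim products.
6 = 2 + 4 (as XOR of powers of 2).
6 = 2 + 4 (as XOR of powers of 2).
Using the standard Nim-product table on single bits:
  2*2 = 3,   2*4 = 8,   2*8 = 12,
  4*4 = 6,   4*8 = 11,  8*8 = 13,
and  1*x = x (identity), k*l = l*k (commutative).
Pairwise Nim products:
  2 * 2 = 3
  2 * 4 = 8
  4 * 2 = 8
  4 * 4 = 6
XOR them: 3 XOR 8 XOR 8 XOR 6 = 5.
Result: 6 * 6 = 5 (in Nim).

5


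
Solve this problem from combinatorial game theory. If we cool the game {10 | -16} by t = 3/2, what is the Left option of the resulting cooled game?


Original game: {10 | -16} (a switch {a | b} with a > b).
Cooling by t (for t below the temperature (a - b)/2 = 13) taxes each move by t: {a | b} cooled by t is {a - t | b + t}.
Cooling amount: t = 3/2
Cooled Left option: 10 - 3/2 = 17/2
Cooled Right option: -16 + 3/2 = -29/2
Cooled game: {17/2 | -29/2}
Left option = 17/2

17/2


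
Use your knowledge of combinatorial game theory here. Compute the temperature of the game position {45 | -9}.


The game is {45 | -9}, a switch {a | b} with numbers a > b.
Cooling {a | b} by t gives {a - t | b + t}, which stops being hot when a - t = b + t, i.e. at t = (a - b)/2. So the temperature of a switch is (a - b)/2.
Temperature = (Left option - Right option) / 2
= (45 - (-9)) / 2
= 54 / 2
= 27

27


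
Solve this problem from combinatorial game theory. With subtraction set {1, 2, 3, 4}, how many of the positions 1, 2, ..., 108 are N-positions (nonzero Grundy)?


Subtraction set S = {1, 2, 3, 4}, so G(n) = n mod 5.
G(n) = 0 when n is a multiple of 5.
Multiples of 5 in [1, 108]: 21
N-positions (nonzero Grundy) = 108 - 21 = 87

87


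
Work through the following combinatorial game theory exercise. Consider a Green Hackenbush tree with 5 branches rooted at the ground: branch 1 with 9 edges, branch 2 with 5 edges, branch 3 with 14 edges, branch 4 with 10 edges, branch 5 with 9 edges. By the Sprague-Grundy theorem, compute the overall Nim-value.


The tree has 5 branches from the ground vertex.
In Green Hackenbush, the Nim-value of a simple path of length k is k.
Branch 1: length 9, Nim-value = 9
Branch 2: length 5, Nim-value = 5
Branch 3: length 14, Nim-value = 14
Branch 4: length 10, Nim-value = 10
Branch 5: length 9, Nim-value = 9
Total Nim-value = XOR of all branch values:
0 XOR 9 = 9
9 XOR 5 = 12
12 XOR 14 = 2
2 XOR 10 = 8
8 XOR 9 = 1
Nim-value of the tree = 1

1


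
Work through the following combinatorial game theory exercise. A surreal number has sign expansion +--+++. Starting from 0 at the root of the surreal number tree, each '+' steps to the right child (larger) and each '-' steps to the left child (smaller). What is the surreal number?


Sign expansion: +--+++
Rule: track bounds (lo, hi), initially (-inf, +inf). On '+', the current value becomes lo and we move to the simplest number in (value, hi): value + 1 if hi = +inf, otherwise the midpoint (value + hi)/2. On '-', the current value becomes hi and we move to value - 1 if lo = -inf, otherwise the midpoint (lo + value)/2.
Start at 0.
Step 1: sign = +, move right. Bounds: (0, +inf). Value = 1
Step 2: sign = -, move left. Bounds: (0, 1). Value = 1/2
Step 3: sign = -, move left. Bounds: (0, 1/2). Value = 1/4
Step 4: sign = +, move right. Bounds: (1/4, 1/2). Value = 3/8
Step 5: sign = +, move right. Bounds: (3/8, 1/2). Value = 7/16
Step 6: sign = +, move right. Bounds: (7/16, 1/2). Value = 15/32
The surreal number with sign expansion +--+++ is 15/32.

15/32


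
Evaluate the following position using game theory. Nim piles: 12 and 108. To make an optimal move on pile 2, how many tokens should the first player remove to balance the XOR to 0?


Piles: 12 and 108
Current XOR: 12 XOR 108 = 96 (non-zero, so this is an N-position).
To make the XOR zero, we need to find a move that balances the piles.
For pile 2 (size 108): target = 108 XOR 96 = 12
We reduce pile 2 from 108 to 12.
Tokens removed: 108 - 12 = 96
Verification: 12 XOR 12 = 0

96


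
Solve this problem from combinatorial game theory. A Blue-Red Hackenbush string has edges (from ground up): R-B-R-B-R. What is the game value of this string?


Edges (from ground): R-B-R-B-R
By Berlekamp's sign-expansion rule, a Blue-Red Hackenbush stalk has the value of the surreal number whose sign sequence is the edge sequence with B -> + and R -> -.
Sign sequence: -+-+-
Trace the sign expansion in the surreal number tree, starting from 0:
Edge 1: R (sign -) -> bounds (-inf, 0), value = -1
Edge 2: B (sign +) -> bounds (-1, 0), value = -1/2
Edge 3: R (sign -) -> bounds (-1, -1/2), value = -3/4
Edge 4: B (sign +) -> bounds (-3/4, -1/2), value = -5/8
Edge 5: R (sign -) -> bounds (-3/4, -5/8), value = -11/16
Game value = -11/16

-11/16


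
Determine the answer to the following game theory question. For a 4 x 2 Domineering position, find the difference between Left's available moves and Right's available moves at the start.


Board is 4 x 2 (rows x cols).
Left (vertical) placements: (rows-1) * cols = 3 * 2 = 6
Right (horizontal) placements: rows * (cols-1) = 4 * 1 = 4
Advantage = Left - Right = 6 - 4 = 2

2


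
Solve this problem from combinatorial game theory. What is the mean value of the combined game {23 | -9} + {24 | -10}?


G1 = {23 | -9}, G2 = {24 | -10}
Each is a switch {a | b} with numbers a > b; its mean value is (a + b)/2, and mean value is additive over game sums: m(G1 + G2) = m(G1) + m(G2).
Mean of G1 = (23 + (-9))/2 = 14/2 = 7
Mean of G2 = (24 + (-10))/2 = 14/2 = 7
Mean of G1 + G2 = 7 + 7 = 14

14


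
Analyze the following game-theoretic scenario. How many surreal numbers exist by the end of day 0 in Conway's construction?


Day 0: {|} = 0 is born. Count = 1.
Day n: the number of surreal numbers born by day n is 2^(n+1) - 1.
By day 0: 2^1 - 1 = 1
By day 0: 1 surreal numbers.

1


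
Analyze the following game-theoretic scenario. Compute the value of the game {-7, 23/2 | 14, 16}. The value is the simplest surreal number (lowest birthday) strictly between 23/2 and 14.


Left options: {-7, 23/2}, max = 23/2
Right options: {14, 16}, min = 14
All options are numbers and max(Left) < min(Right), so by the simplicity theorem the value is the simplest (earliest-born) number strictly between 23/2 and 14.
Integers 12 through 13 all lie strictly between 23/2 and 14.
Among integers, the simplest (lowest birthday = smallest |n|; 0 is born on day 0, +-n on day n) is 12.
No non-integer in the interval can be simpler: if x is a non-integer in the interval, then floor(x) or ceil(x) also lies in the interval (the interval contains an integer), and both are proper prefixes of x's sign expansion, i.e. born earlier. So the game value is 12.
Game value = 12

12


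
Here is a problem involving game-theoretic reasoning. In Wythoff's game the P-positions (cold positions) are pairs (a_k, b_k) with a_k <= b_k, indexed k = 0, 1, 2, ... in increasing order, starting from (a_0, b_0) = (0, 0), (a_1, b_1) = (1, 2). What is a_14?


By Wythoff's theorem, a_k = floor(k * phi) and b_k = floor(k * phi^2) = a_k + k, where phi = (1 + sqrt(5))/2 is the golden ratio.
phi = (1 + sqrt(5))/2 = 1.618034
k = 14
k * phi = 14 * 1.618034 = 22.652476
a_14 = floor(k * phi) = 22

22


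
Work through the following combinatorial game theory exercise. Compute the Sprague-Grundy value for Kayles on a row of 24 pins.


Kayles: a move removes 1 or 2 adjacent pins from a contiguous row.
Removing pins from a row of k leaves two independent rows (a, b) with a + b = k - 1 (one pin) or a + b = k - 2 (two pins); an end removal gives a = 0.
By Sprague-Grundy, G(k) = mex{ G(a) XOR G(b) } over all these splits. G(0) = 0.
G(1): splits (0,0):0^0=0 -> mex({0}) = 1
G(2): splits (0,1):0^1=1 (0,0):0^0=0 -> mex({0, 1}) = 2
G(3): splits (0,2):0^2=2 (1,1):1^1=0 (0,1):0^1=1 -> mex({0, 1, 2}) = 3
G(4): splits (0,3):0^3=3 (1,2):1^2=3 (0,2):0^2=2 (1,1):1^1=0 -> mex({0, 2, 3}) = 1
G(5): splits (0,4):0^1=1 (1,3):1^3=2 (2,2):2^2=0 (0,3):0^3=3 (1,2):1^2=3 -> mex({0, 1, 2, 3}) = 4
G(6) = mex({0, 1, 2, 4}) = 3
G(7) = mex({0, 1, 3, 4, 5}) = 2
G(8) = mex({0, 2, 3, 5, 6}) = 1
G(9) = mex({0, 1, 2, 3, 6, 7}) = 4
G(10) = mex({0, 1, 3, 4, 5, 7}) = 2
G(11) = mex({0, 1, 2, 3, 4, 5}) = 6
G(12) = mex({0, 1, 2, 3, 5, 6, 7}) = 4
G(13) = mex({0, 2, 3, 4, 6, 7}) = 1
G(14) = mex({0, 1, 4, 5, 6, 7}) = 2
G(15) = mex({0, 1, 2, 3, 4, 5, 6}) = 7
G(16) = mex({0, 2, 3, 5, 6, 7}) = 1
G(17) = mex({0, 1, 2, 3, 5, 6, 7}) = 4
G(18) = mex({0, 1, 2, 4, 5, 6}) = 3
G(19) = mex({0, 1, 3, 4, 5, 7}) = 2
G(20) = mex({0, 2, 3, 4, 5, 6, 7}) = 1
G(21) = mex({0, 1, 2, 3, 5, 6, 7}) = 4
G(22) = mex({0, 1, 2, 3, 4, 5, 7}) = 6
G(23) = mex({0, 1, 2, 3, 4, 5, 6}) = 7
G(24) = mex({0, 1, 2, 3, 5, 6, 7}) = 4
Therefore G(24) = 4.

4


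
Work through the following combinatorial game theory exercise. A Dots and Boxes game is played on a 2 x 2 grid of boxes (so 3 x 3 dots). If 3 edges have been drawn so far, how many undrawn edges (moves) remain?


Grid: 2 x 2 boxes, i.e. 3 rows and 3 columns of dots.
Horizontal edges: (rows + 1) * cols = 3 * 2 = 6
Vertical edges: rows * (cols + 1) = 2 * 3 = 6
Total edges: 6 + 6 = 12
Edges drawn: 3
Remaining: 12 - 3 = 9

9


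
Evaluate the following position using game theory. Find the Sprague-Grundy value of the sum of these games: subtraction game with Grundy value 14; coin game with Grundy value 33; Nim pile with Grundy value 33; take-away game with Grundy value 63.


By the Sprague-Grundy theorem, the Grundy value of a sum of games is the XOR of individual Grundy values.
subtraction game: Grundy value = 14. Running XOR: 0 XOR 14 = 14
coin game: Grundy value = 33. Running XOR: 14 XOR 33 = 47
Nim pile: Grundy value = 33. Running XOR: 47 XOR 33 = 14
take-away game: Grundy value = 63. Running XOR: 14 XOR 63 = 49
The combined Grundy value is 49.

49


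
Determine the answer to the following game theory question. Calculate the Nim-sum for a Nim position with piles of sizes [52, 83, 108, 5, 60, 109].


We need the XOR (exclusive or) of all pile sizes.
After XOR-ing pile 1 (size 52): 0 XOR 52 = 52
After XOR-ing pile 2 (size 83): 52 XOR 83 = 103
After XOR-ing pile 3 (size 108): 103 XOR 108 = 11
After XOR-ing pile 4 (size 5): 11 XOR 5 = 14
After XOR-ing pile 5 (size 60): 14 XOR 60 = 50
After XOR-ing pile 6 (size 109): 50 XOR 109 = 95
The Nim-value of this position is 95.

95


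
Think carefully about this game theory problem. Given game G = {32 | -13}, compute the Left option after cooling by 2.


Original game: {32 | -13} (a switch {a | b} with a > b).
Cooling by t (for t below the temperature (a - b)/2 = 45/2) taxes each move by t: {a | b} cooled by t is {a - t | b + t}.
Cooling amount: t = 2
Cooled Left option: 32 - 2 = 30
Cooled Right option: -13 + 2 = -11
Cooled game: {30 | -11}
Left option = 30

30


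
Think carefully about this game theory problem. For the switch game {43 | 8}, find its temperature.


The game is {43 | 8}, a switch {a | b} with numbers a > b.
Cooling {a | b} by t gives {a - t | b + t}, which stops being hot when a - t = b + t, i.e. at t = (a - b)/2. So the temperature of a switch is (a - b)/2.
Temperature = (Left option - Right option) / 2
= (43 - (8)) / 2
= 35 / 2
= 35/2

35/2


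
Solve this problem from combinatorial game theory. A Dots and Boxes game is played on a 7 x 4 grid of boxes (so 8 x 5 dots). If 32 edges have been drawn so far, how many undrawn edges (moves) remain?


Grid: 7 x 4 boxes, i.e. 8 rows and 5 columns of dots.
Horizontal edges: (rows + 1) * cols = 8 * 4 = 32
Vertical edges: rows * (cols + 1) = 7 * 5 = 35
Total edges: 32 + 35 = 67
Edges drawn: 32
Remaining: 67 - 32 = 35

35


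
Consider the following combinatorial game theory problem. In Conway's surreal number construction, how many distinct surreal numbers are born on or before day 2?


Day 0: {|} = 0 is born. Count = 1.
Day n: the number of surreal numbers born by day n is 2^(n+1) - 1.
By day 0: 2^1 - 1 = 1
By day 1: 2^2 - 1 = 3
By day 2: 2^3 - 1 = 7
By day 2: 7 surreal numbers.

7


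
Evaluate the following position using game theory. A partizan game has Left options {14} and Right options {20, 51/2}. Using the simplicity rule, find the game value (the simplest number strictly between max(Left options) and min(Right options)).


Left options: {14}, max = 14
Right options: {20, 51/2}, min = 20
All options are numbers and max(Left) < min(Right), so by the simplicity theorem the value is the simplest (earliest-born) number strictly between 14 and 20.
Integers 15 through 19 all lie strictly between 14 and 20.
Among integers, the simplest (lowest birthday = smallest |n|; 0 is born on day 0, +-n on day n) is 15.
No non-integer in the interval can be simpler: if x is a non-integer in the interval, then floor(x) or ceil(x) also lies in the interval (the interval contains an integer), and both are proper prefixes of x's sign expansion, i.e. born earlier. So the game value is 15.
Game value = 15

15


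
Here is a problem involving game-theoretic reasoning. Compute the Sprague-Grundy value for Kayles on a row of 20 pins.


Kayles: a move removes 1 or 2 adjacent pins from a contiguous row.
Removing pins from a row of k leaves two independent rows (a, b) with a + b = k - 1 (one pin) or a + b = k - 2 (two pins); an end removal gives a = 0.
By Sprague-Grundy, G(k) = mex{ G(a) XOR G(b) } over all these splits. G(0) = 0.
G(1): splits (0,0):0^0=0 -> mex({0}) = 1
G(2): splits (0,1):0^1=1 (0,0):0^0=0 -> mex({0, 1}) = 2
G(3): splits (0,2):0^2=2 (1,1):1^1=0 (0,1):0^1=1 -> mex({0, 1, 2}) = 3
G(4): splits (0,3):0^3=3 (1,2):1^2=3 (0,2):0^2=2 (1,1):1^1=0 -> mex({0, 2, 3}) = 1
G(5): splits (0,4):0^1=1 (1,3):1^3=2 (2,2):2^2=0 (0,3):0^3=3 (1,2):1^2=3 -> mex({0, 1, 2, 3}) = 4
G(6) = mex({0, 1, 2, 4}) = 3
G(7) = mex({0, 1, 3, 4, 5}) = 2
G(8) = mex({0, 2, 3, 5, 6}) = 1
G(9) = mex({0, 1, 2, 3, 6, 7}) = 4
G(10) = mex({0, 1, 3, 4, 5, 7}) = 2
G(11) = mex({0, 1, 2, 3, 4, 5}) = 6
G(12) = mex({0, 1, 2, 3, 5, 6, 7}) = 4
G(13) = mex({0, 2, 3, 4, 6, 7}) = 1
G(14) = mex({0, 1, 4, 5, 6, 7}) = 2
G(15) = mex({0, 1, 2, 3, 4, 5, 6}) = 7
G(16) = mex({0, 2, 3, 5, 6, 7}) = 1
G(17) = mex({0, 1, 2, 3, 5, 6, 7}) = 4
G(18) = mex({0, 1, 2, 4, 5, 6}) = 3
G(19) = mex({0, 1, 3, 4, 5, 7}) = 2
G(20) = mex({0, 2, 3, 4, 5, 6, 7}) = 1
Therefore G(20) = 1.

1


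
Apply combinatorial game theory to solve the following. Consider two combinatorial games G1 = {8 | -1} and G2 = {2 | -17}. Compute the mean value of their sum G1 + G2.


G1 = {8 | -1}, G2 = {2 | -17}
Each is a switch {a | b} with numbers a > b; its mean value is (a + b)/2, and mean value is additive over game sums: m(G1 + G2) = m(G1) + m(G2).
Mean of G1 = (8 + (-1))/2 = 7/2 = 7/2
Mean of G2 = (2 + (-17))/2 = -15/2 = -15/2
Mean of G1 + G2 = 7/2 + -15/2 = -4

-4


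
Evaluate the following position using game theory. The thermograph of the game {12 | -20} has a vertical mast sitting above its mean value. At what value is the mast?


Game = {12 | -20}, a switch {a | b} with numbers a > b.
Its thermograph has left wall a - t and right wall b + t, which meet at t = (a - b)/2, where both equal (a + b)/2. So the mast (mean value) is at (a + b)/2.
Mean = (12 + (-20))/2 = -8/2 = -4

-4


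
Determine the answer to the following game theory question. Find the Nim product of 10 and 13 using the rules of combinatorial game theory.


Nim multiplication is bilinear over XOR: (u XOR v) * w = (u*w) XOR (v*w).
So we split each operand into its bit components and XOR the pairwise Nim products.
10 = 2 + 8 (as XOR of powers of 2).
13 = 1 + 4 + 8 (as XOR of powers of 2).
Using the standard Nim-product table on single bits:
  2*2 = 3,   2*4 = 8,   2*8 = 12,
  4*4 = 6,   4*8 = 11,  8*8 = 13,
and  1*x = x (identity), k*l = l*k (commutative).
Pairwise Nim products:
  2 * 1 = 2
  2 * 4 = 8
  2 * 8 = 12
  8 * 1 = 8
  8 * 4 = 11
  8 * 8 = 13
XOR them: 2 XOR 8 XOR 12 XOR 8 XOR 11 XOR 13 = 8.
Result: 10 * 13 = 8 (in Nim).

8


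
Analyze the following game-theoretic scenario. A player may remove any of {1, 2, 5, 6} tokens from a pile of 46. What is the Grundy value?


The subtraction set is S = {1, 2, 5, 6}.
G(k) = mex{ G(k - s) : s in S, s <= k }. We compute iteratively: G(0) = 0.
G(1) = mex({0}) = 1
G(2) = mex({0, 1}) = 2
G(3) = mex({1, 2}) = 0
G(4) = mex({0, 2}) = 1
G(5) = mex({0, 1}) = 2
G(6) = mex({0, 1, 2}) = 3
G(7) = mex({1, 2, 3}) = 0
G(8) = mex({0, 2, 3}) = 1
G(9) = mex({0, 1}) = 2
G(10) = mex({1, 2}) = 0
G(11) = mex({0, 2, 3}) = 1
G(12) = mex({0, 1, 3}) = 2
Observe that G(7)..G(12) = 0, 1, 2, 0, 1, 2 repeats G(0)..G(5) = 0, 1, 2, 0, 1, 2.
For k >= max(S) = 6, G(k) is determined by the previous 6 values G(k-6)..G(k-1); a window of 6 consecutive values has recurred shifted by 7, so by induction G(k + 7) = G(k) for all k >= 0: the sequence is periodic from the start with period 7.
One period: G(0..6) = 0, 1, 2, 0, 1, 2, 3.
46 mod 7 = 4, so G(46) = G(4) = 1.

1


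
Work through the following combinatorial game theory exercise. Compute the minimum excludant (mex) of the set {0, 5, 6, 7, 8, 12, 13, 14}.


Set = {0, 5, 6, 7, 8, 12, 13, 14}
0 is in the set.
1 is NOT in the set. This is the mex.
mex = 1

1


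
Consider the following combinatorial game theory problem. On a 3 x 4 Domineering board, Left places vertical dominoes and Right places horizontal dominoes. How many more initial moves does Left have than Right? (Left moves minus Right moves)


Board is 3 x 4 (rows x cols).
Left (vertical) placements: (rows-1) * cols = 2 * 4 = 8
Right (horizontal) placements: rows * (cols-1) = 3 * 3 = 9
Advantage = Left - Right = 8 - 9 = -1

-1


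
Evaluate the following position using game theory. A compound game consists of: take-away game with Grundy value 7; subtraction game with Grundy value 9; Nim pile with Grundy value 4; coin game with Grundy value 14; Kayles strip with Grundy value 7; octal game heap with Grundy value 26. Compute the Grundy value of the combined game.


By the Sprague-Grundy theorem, the Grundy value of a sum of games is the XOR of individual Grundy values.
take-away game: Grundy value = 7. Running XOR: 0 XOR 7 = 7
subtraction game: Grundy value = 9. Running XOR: 7 XOR 9 = 14
Nim pile: Grundy value = 4. Running XOR: 14 XOR 4 = 10
coin game: Grundy value = 14. Running XOR: 10 XOR 14 = 4
Kayles strip: Grundy value = 7. Running XOR: 4 XOR 7 = 3
octal game heap: Grundy value = 26. Running XOR: 3 XOR 26 = 25
The combined Grundy value is 25.

25


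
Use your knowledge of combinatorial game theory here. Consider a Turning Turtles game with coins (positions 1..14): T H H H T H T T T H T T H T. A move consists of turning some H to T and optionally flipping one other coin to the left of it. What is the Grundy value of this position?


Coins: T H H H T H T T T H T T H T
Key fact: a single head at position k behaves exactly like a Nim heap of size k (turning it to T and optionally flipping a coin at j < k corresponds to moving the heap from k to j, or to 0), and heads combine as a disjunctive sum (two heads at the same place would cancel, matching j XOR j = 0). So the Nim-value is the XOR of the 1-indexed positions of the heads.
Face-up positions (1-indexed): [2, 3, 4, 6, 10, 13]
XOR 0 with 2: 0 XOR 2 = 2
XOR 2 with 3: 2 XOR 3 = 1
XOR 1 with 4: 1 XOR 4 = 5
XOR 5 with 6: 5 XOR 6 = 3
XOR 3 with 10: 3 XOR 10 = 9
XOR 9 with 13: 9 XOR 13 = 4
Nim-value = 4

4


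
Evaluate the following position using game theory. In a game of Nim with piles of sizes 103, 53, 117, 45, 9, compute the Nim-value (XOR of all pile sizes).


We need the XOR (exclusive or) of all pile sizes.
After XOR-ing pile 1 (size 103): 0 XOR 103 = 103
After XOR-ing pile 2 (size 53): 103 XOR 53 = 82
After XOR-ing pile 3 (size 117): 82 XOR 117 = 39
After XOR-ing pile 4 (size 45): 39 XOR 45 = 10
After XOR-ing pile 5 (size 9): 10 XOR 9 = 3
The Nim-value of this position is 3.

3


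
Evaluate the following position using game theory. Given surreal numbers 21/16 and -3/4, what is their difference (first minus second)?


x = 21/16, y = -3/4
Converting to common denominator: 16
x = 21/16, y = -12/16
x - y = 21/16 - -3/4 = 33/16

33/16


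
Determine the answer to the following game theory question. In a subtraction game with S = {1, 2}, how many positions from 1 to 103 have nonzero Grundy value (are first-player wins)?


Subtraction set S = {1, 2}, so G(n) = n mod 3.
G(n) = 0 when n is a multiple of 3.
Multiples of 3 in [1, 103]: 34
N-positions (nonzero Grundy) = 103 - 34 = 69

69


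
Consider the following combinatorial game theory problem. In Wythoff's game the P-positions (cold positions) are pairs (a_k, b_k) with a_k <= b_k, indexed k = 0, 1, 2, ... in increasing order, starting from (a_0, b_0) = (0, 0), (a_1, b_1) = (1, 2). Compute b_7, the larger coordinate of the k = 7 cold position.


By Wythoff's theorem, a_k = floor(k * phi) and b_k = floor(k * phi^2) = a_k + k, where phi = (1 + sqrt(5))/2 is the golden ratio.
phi = (1 + sqrt(5))/2 = 1.618034
phi^2 = phi + 1 = 2.618034
k = 7
k * phi^2 = 7 * 2.618034 = 18.326238
b_7 = floor(k * phi^2) = 18 (check: a_7 + k = 11 + 7 = 18)

18


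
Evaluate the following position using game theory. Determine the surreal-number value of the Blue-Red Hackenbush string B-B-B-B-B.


Edges (from ground): B-B-B-B-B
By Berlekamp's sign-expansion rule, a Blue-Red Hackenbush stalk has the value of the surreal number whose sign sequence is the edge sequence with B -> + and R -> -.
Sign sequence: +++++
Trace the sign expansion in the surreal number tree, starting from 0:
Edge 1: B (sign +) -> bounds (0, +inf), value = 1
Edge 2: B (sign +) -> bounds (1, +inf), value = 2
Edge 3: B (sign +) -> bounds (2, +inf), value = 3
Edge 4: B (sign +) -> bounds (3, +inf), value = 4
Edge 5: B (sign +) -> bounds (4, +inf), value = 5
Game value = 5

5


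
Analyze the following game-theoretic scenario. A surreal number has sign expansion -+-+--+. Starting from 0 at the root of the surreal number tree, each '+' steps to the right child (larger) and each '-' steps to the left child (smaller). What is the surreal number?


Sign expansion: -+-+--+
Rule: track bounds (lo, hi), initially (-inf, +inf). On '+', the current value becomes lo and we move to the simplest number in (value, hi): value + 1 if hi = +inf, otherwise the midpoint (value + hi)/2. On '-', the current value becomes hi and we move to value - 1 if lo = -inf, otherwise the midpoint (lo + value)/2.
Start at 0.
Step 1: sign = -, move left. Bounds: (-inf, 0). Value = -1
Step 2: sign = +, move right. Bounds: (-1, 0). Value = -1/2
Step 3: sign = -, move left. Bounds: (-1, -1/2). Value = -3/4
Step 4: sign = +, move right. Bounds: (-3/4, -1/2). Value = -5/8
Step 5: sign = -, move left. Bounds: (-3/4, -5/8). Value = -11/16
Step 6: sign = -, move left. Bounds: (-3/4, -11/16). Value = -23/32
Step 7: sign = +, move right. Bounds: (-23/32, -11/16). Value = -45/64
The surreal number with sign expansion -+-+--+ is -45/64.

-45/64


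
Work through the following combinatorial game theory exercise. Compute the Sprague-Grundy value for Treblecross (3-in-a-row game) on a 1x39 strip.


Treblecross: place X on empty cells; 3-in-a-row wins.
Playing within two cells of an existing X lets the opponent win at once, so sensible play treats the cells i-2..i+2 around each X as dead. The player left with no safe cell loses, so this is a normal-play take-away game on strips of safe cells.
Placing X at cell i (0-indexed) of a strip of k safe cells leaves independent strips of sizes max(0, i-2) and max(0, k-i-3). Hence G(k) = mex{ G(max(0,i-2)) XOR G(max(0,k-i-3)) : 0 <= i < k }, with G(0) = 0.
G(1): splits (0,0):0^0=0 -> mex({0}) = 1
G(2): splits (0,0):0^0=0 -> mex({0}) = 1
G(3): splits (0,0):0^0=0 -> mex({0}) = 1
G(4): splits (0,1):0^1=1 (0,0):0^0=0 -> mex({0, 1}) = 2
G(5): splits (0,2):0^1=1 (0,1):0^1=1 (0,0):0^0=0 -> mex({0, 1}) = 2
G(6) = mex({1}) = 0
G(7) = mex({0, 1, 2}) = 3
G(8) = mex({0, 1, 2}) = 3
G(9) = mex({0, 2}) = 1
G(10) = mex({0, 2, 3}) = 1
G(11) = mex({0, 3}) = 1
G(12) = mex({1, 3}) = 0
G(13) = mex({0, 1, 2, 3}) = 4
G(14) = mex({0, 1, 2}) = 3
G(15) = mex({0, 1, 2}) = 3
G(16) = mex({0, 1, 2, 4}) = 3
G(17) = mex({0, 1, 3, 4}) = 2
G(18) = mex({0, 1, 3, 4}) = 2
G(19) = mex({0, 1, 3, 5}) = 2
G(20) = mex({0, 1, 2, 3, 5}) = 4
G(21) = mex({0, 1, 2, 3, 5}) = 4
G(22) = mex({1, 2, 6}) = 0
G(23) = mex({0, 1, 2, 3, 4, 6}) = 5
G(24) = mex({0, 1, 2, 3, 4}) = 5
G(25) = mex({0, 1, 3, 4, 7}) = 2
G(26) = mex({0, 1, 3, 4, 5, 7}) = 2
G(27) = mex({0, 1, 3, 5}) = 2
G(28) = mex({0, 1, 2, 5}) = 3
G(29) = mex({0, 1, 2, 4, 5, 6}) = 3
G(30) = mex({1, 2, 4, 6}) = 0
G(31) = mex({0, 1, 2, 3, 4, 6}) = 5
G(32) = mex({1, 2, 3, 4, 7}) = 0
G(33) = mex({0, 3, 7}) = 1
G(34) = mex({0, 2, 3, 5, 7}) = 1
G(35) = mex({0, 2, 3, 5, 6}) = 1
G(36) = mex({0, 1, 2, 5, 6}) = 3
G(37) = mex({0, 1, 2, 4, 5, 6}) = 3
G(38) = mex({0, 1, 2, 4}) = 3
G(39) = mex({0, 1, 2, 3, 4, 7}) = 5
Therefore G(39) = 5.

5


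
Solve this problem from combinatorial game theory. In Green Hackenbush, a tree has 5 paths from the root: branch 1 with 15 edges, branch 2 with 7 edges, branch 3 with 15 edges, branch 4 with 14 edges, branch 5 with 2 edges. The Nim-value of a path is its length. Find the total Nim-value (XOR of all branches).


The tree has 5 branches from the ground vertex.
In Green Hackenbush, the Nim-value of a simple path of length k is k.
Branch 1: length 15, Nim-value = 15
Branch 2: length 7, Nim-value = 7
Branch 3: length 15, Nim-value = 15
Branch 4: length 14, Nim-value = 14
Branch 5: length 2, Nim-value = 2
Total Nim-value = XOR of all branch values:
0 XOR 15 = 15
15 XOR 7 = 8
8 XOR 15 = 7
7 XOR 14 = 9
9 XOR 2 = 11
Nim-value of the tree = 11

11


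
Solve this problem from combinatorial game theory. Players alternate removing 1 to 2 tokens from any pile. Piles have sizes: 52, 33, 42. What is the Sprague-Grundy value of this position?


Subtraction set: {1, 2}
For this subtraction set, G(n) = n mod 3 (period = max + 1 = 3).
Pile 1 (size 52): G(52) = 52 mod 3 = 1
Pile 2 (size 33): G(33) = 33 mod 3 = 0
Pile 3 (size 42): G(42) = 42 mod 3 = 0
Total Grundy value = XOR of all: 1 XOR 0 XOR 0 = 1

1


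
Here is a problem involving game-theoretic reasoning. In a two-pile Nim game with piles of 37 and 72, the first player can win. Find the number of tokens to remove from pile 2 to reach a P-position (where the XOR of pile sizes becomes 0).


Piles: 37 and 72
Current XOR: 37 XOR 72 = 109 (non-zero, so this is an N-position).
To make the XOR zero, we need to find a move that balances the piles.
For pile 2 (size 72): target = 72 XOR 109 = 37
We reduce pile 2 from 72 to 37.
Tokens removed: 72 - 37 = 35
Verification: 37 XOR 37 = 0

35


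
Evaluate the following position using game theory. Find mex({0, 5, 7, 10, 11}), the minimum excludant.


Set = {0, 5, 7, 10, 11}
0 is in the set.
1 is NOT in the set. This is the mex.
mex = 1

1


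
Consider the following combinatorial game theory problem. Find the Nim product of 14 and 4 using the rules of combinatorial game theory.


Nim multiplication is bilinear over XOR: (u XOR v) * w = (u*w) XOR (v*w).
So we split each operand into its bit components and XOR the pairwise Nim products.
14 = 2 + 4 + 8 (as XOR of powers of 2).
4 = 4 (as XOR of powers of 2).
Using the standard Nim-product table on single bits:
  2*2 = 3,   2*4 = 8,   2*8 = 12,
  4*4 = 6,   4*8 = 11,  8*8 = 13,
and  1*x = x (identity), k*l = l*k (commutative).
Pairwise Nim products:
  2 * 4 = 8
  4 * 4 = 6
  8 * 4 = 11
XOR them: 8 XOR 6 XOR 11 = 5.
Result: 14 * 4 = 5 (in Nim).

5


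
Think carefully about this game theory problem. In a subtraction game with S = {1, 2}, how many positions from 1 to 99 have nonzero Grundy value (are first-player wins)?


Subtraction set S = {1, 2}, so G(n) = n mod 3.
G(n) = 0 when n is a multiple of 3.
Multiples of 3 in [1, 99]: 33
N-positions (nonzero Grundy) = 99 - 33 = 66

66


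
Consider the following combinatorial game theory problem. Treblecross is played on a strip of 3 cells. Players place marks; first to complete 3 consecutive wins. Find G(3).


Treblecross: place X on empty cells; 3-in-a-row wins.
Playing within two cells of an existing X lets the opponent win at once, so sensible play treats the cells i-2..i+2 around each X as dead. The player left with no safe cell loses, so this is a normal-play take-away game on strips of safe cells.
Placing X at cell i (0-indexed) of a strip of k safe cells leaves independent strips of sizes max(0, i-2) and max(0, k-i-3). Hence G(k) = mex{ G(max(0,i-2)) XOR G(max(0,k-i-3)) : 0 <= i < k }, with G(0) = 0.
G(1): splits (0,0):0^0=0 -> mex({0}) = 1
G(2): splits (0,0):0^0=0 -> mex({0}) = 1
G(3): splits (0,0):0^0=0 -> mex({0}) = 1
Therefore G(3) = 1.

1


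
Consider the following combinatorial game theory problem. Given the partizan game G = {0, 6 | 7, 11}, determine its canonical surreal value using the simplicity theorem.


Left options: {0, 6}, max = 6
Right options: {7, 11}, min = 7
All options are numbers and max(Left) < min(Right), so by the simplicity theorem the value is the simplest (earliest-born) number strictly between 6 and 7.
No integer lies strictly between 6 and 7, so the value is the dyadic rational m/2^k in the interval with the smallest k (then m odd); search k = 1, 2, ...:
Denominator 2: 13/2 lies strictly between 6 and 7 -- found.
The simplest number in the interval is 13/2.
Game value = 13/2

13/2


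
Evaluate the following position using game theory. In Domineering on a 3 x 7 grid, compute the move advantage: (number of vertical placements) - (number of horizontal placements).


Board is 3 x 7 (rows x cols).
Left (vertical) placements: (rows-1) * cols = 2 * 7 = 14
Right (horizontal) placements: rows * (cols-1) = 3 * 6 = 18
Advantage = Left - Right = 14 - 18 = -4

-4


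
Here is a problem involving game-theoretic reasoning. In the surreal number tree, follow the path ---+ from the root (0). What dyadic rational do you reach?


Sign expansion: ---+
Rule: track bounds (lo, hi), initially (-inf, +inf). On '+', the current value becomes lo and we move to the simplest number in (value, hi): value + 1 if hi = +inf, otherwise the midpoint (value + hi)/2. On '-', the current value becomes hi and we move to value - 1 if lo = -inf, otherwise the midpoint (lo + value)/2.
Start at 0.
Step 1: sign = -, move left. Bounds: (-inf, 0). Value = -1
Step 2: sign = -, move left. Bounds: (-inf, -1). Value = -2
Step 3: sign = -, move left. Bounds: (-inf, -2). Value = -3
Step 4: sign = +, move right. Bounds: (-3, -2). Value = -5/2
The surreal number with sign expansion ---+ is -5/2.

-5/2


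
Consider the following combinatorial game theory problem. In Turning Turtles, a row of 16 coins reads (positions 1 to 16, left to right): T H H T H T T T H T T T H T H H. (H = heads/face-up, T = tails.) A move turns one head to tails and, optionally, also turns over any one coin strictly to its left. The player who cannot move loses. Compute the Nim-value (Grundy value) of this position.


Coins: T H H T H T T T H T T T H T H H
Key fact: a single head at position k behaves exactly like a Nim heap of size k (turning it to T and optionally flipping a coin at j < k corresponds to moving the heap from k to j, or to 0), and heads combine as a disjunctive sum (two heads at the same place would cancel, matching j XOR j = 0). So the Nim-value is the XOR of the 1-indexed positions of the heads.
Face-up positions (1-indexed): [2, 3, 5, 9, 13, 15, 16]
XOR 0 with 2: 0 XOR 2 = 2
XOR 2 with 3: 2 XOR 3 = 1
XOR 1 with 5: 1 XOR 5 = 4
XOR 4 with 9: 4 XOR 9 = 13
XOR 13 with 13: 13 XOR 13 = 0
XOR 0 with 15: 0 XOR 15 = 15
XOR 15 with 16: 15 XOR 16 = 31
Nim-value = 31

31


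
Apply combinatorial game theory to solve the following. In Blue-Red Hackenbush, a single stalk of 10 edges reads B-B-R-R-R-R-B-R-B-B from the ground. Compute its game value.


Edges (from ground): B-B-R-R-R-R-B-R-B-B
By Berlekamp's sign-expansion rule, a Blue-Red Hackenbush stalk has the value of the surreal number whose sign sequence is the edge sequence with B -> + and R -> -.
Sign sequence: ++----+-++
Trace the sign expansion in the surreal number tree, starting from 0:
Edge 1: B (sign +) -> bounds (0, +inf), value = 1
Edge 2: B (sign +) -> bounds (1, +inf), value = 2
Edge 3: R (sign -) -> bounds (1, 2), value = 3/2
Edge 4: R (sign -) -> bounds (1, 3/2), value = 5/4
Edge 5: R (sign -) -> bounds (1, 5/4), value = 9/8
Edge 6: R (sign -) -> bounds (1, 9/8), value = 17/16
Edge 7: B (sign +) -> bounds (17/16, 9/8), value = 35/32
Edge 8: R (sign -) -> bounds (17/16, 35/32), value = 69/64
Edge 9: B (sign +) -> bounds (69/64, 35/32), value = 139/128
Edge 10: B (sign +) -> bounds (139/128, 35/32), value = 279/256
Game value = 279/256

279/256


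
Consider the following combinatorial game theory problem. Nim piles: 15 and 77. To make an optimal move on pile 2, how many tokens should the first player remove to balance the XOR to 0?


Piles: 15 and 77
Current XOR: 15 XOR 77 = 66 (non-zero, so this is an N-position).
To make the XOR zero, we need to find a move that balances the piles.
For pile 2 (size 77): target = 77 XOR 66 = 15
We reduce pile 2 from 77 to 15.
Tokens removed: 77 - 15 = 62
Verification: 15 XOR 15 = 0

62


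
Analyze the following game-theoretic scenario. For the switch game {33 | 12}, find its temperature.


The game is {33 | 12}, a switch {a | b} with numbers a > b.
Cooling {a | b} by t gives {a - t | b + t}, which stops being hot when a - t = b + t, i.e. at t = (a - b)/2. So the temperature of a switch is (a - b)/2.
Temperature = (Left option - Right option) / 2
= (33 - (12)) / 2
= 21 / 2
= 21/2

21/2


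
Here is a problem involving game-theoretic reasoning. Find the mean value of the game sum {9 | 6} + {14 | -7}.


G1 = {9 | 6}, G2 = {14 | -7}
Each is a switch {a | b} with numbers a > b; its mean value is (a + b)/2, and mean value is additive over game sums: m(G1 + G2) = m(G1) + m(G2).
Mean of G1 = (9 + (6))/2 = 15/2 = 15/2
Mean of G2 = (14 + (-7))/2 = 7/2 = 7/2
Mean of G1 + G2 = 15/2 + 7/2 = 11

11


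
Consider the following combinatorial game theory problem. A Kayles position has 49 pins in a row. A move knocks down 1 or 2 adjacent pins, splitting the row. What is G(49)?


Kayles: a move removes 1 or 2 adjacent pins from a contiguous row.
Removing pins from a row of k leaves two independent rows (a, b) with a + b = k - 1 (one pin) or a + b = k - 2 (two pins); an end removal gives a = 0.
By Sprague-Grundy, G(k) = mex{ G(a) XOR G(b) } over all these splits. G(0) = 0.
G(1): splits (0,0):0^0=0 -> mex({0}) = 1
G(2): splits (0,1):0^1=1 (0,0):0^0=0 -> mex({0, 1}) = 2
G(3): splits (0,2):0^2=2 (1,1):1^1=0 (0,1):0^1=1 -> mex({0, 1, 2}) = 3
G(4): splits (0,3):0^3=3 (1,2):1^2=3 (0,2):0^2=2 (1,1):1^1=0 -> mex({0, 2, 3}) = 1
G(5): splits (0,4):0^1=1 (1,3):1^3=2 (2,2):2^2=0 (0,3):0^3=3 (1,2):1^2=3 -> mex({0, 1, 2, 3}) = 4
G(6) = mex({0, 1, 2, 4}) = 3
G(7) = mex({0, 1, 3, 4, 5}) = 2
G(8) = mex({0, 2, 3, 5, 6}) = 1
G(9) = mex({0, 1, 2, 3, 6, 7}) = 4
G(10) = mex({0, 1, 3, 4, 5, 7}) = 2
G(11) = mex({0, 1, 2, 3, 4, 5}) = 6
G(12) = mex({0, 1, 2, 3, 5, 6, 7}) = 4
G(13) = mex({0, 2, 3, 4, 6, 7}) = 1
G(14) = mex({0, 1, 4, 5, 6, 7}) = 2
G(15) = mex({0, 1, 2, 3, 4, 5, 6}) = 7
G(16) = mex({0, 2, 3, 5, 6, 7}) = 1
G(17) = mex({0, 1, 2, 3, 5, 6, 7}) = 4
G(18) = mex({0, 1, 2, 4, 5, 6}) = 3
G(19) = mex({0, 1, 3, 4, 5, 7}) = 2
G(20) = mex({0, 2, 3, 4, 5, 6, 7}) = 1
G(21) = mex({0, 1, 2, 3, 5, 6, 7}) = 4
G(22) = mex({0, 1, 2, 3, 4, 5, 7}) = 6
G(23) = mex({0, 1, 2, 3, 4, 5, 6}) = 7
G(24) = mex({0, 1, 2, 3, 5, 6, 7}) = 4
G(25) = mex({0, 2, 3, 4, 6, 7}) = 1
G(26) = mex({0, 1, 3, 4, 5, 6, 7}) = 2
G(27) = mex({0, 1, 2, 3, 4, 5, 6, 7}) = 8
G(28) = mex({0, 1, 2, 3, 4, 6, 7, 8}) = 5
G(29) = mex({0, 1, 2, 3, 5, 6, 7, 8, 9}) = 4
G(30) = mex({0, 1, 2, 3, 4, 5, 6, 9, 10}) = 7
G(31) = mex({0, 1, 3, 4, 5, 7, 10, 11}) = 2
G(32) = mex({0, 2, 3, 4, 5, 6, 7, 9, 11}) = 1
G(33) = mex({0, 1, 2, 3, 4, 5, 6, 7, 9, 12}) = 8
G(34) = mex({0, 1, 2, 3, 4, 5, 7, 8, 11, 12}) = 6
G(35) = mex({0, 1, 2, 3, 4, 5, 6, 8, 9, 10, 11}) = 7
G(36) = mex({0, 1, 2, 3, 5, 6, 7, 9, 10}) = 4
G(37) = mex({0, 2, 3, 4, 6, 7, 9, 10, 11, 12}) = 1
G(38) = mex({0, 1, 3, 4, 5, 6, 7, 9, 10, 11, 12}) = 2
G(39) = mex({0, 1, 2, 4, 5, 6, 7, 9, 10, 12, 14}) = 3
G(40) = mex({0, 2, 3, 4, 6, 7, 11, 12, 14}) = 1
G(41) = mex({0, 1, 2, 3, 5, 6, 7, 9, 10, 11, 12}) = 4
G(42) = mex({0, 1, 2, 3, 4, 5, 6, 9, 10}) = 7
G(43) = mex({0, 1, 3, 4, 5, 7, 9, 10, 12, 15}) = 2
G(44) = mex({0, 2, 3, 4, 5, 6, 7, 9, 10, 12, 15}) = 1
G(45) = mex({0, 1, 2, 3, 4, 5, 6, 7, 9, 10, 12, 14}) = 8
G(46) = mex({0, 1, 3, 4, 5, 7, 8, 11, 12, 14}) = 2
G(47) = mex({0, 1, 2, 3, 4, 5, 6, 8, 9, 10, 11, 12}) = 7
G(48) = mex({0, 1, 2, 3, 5, 6, 7, 9, 10}) = 4
G(49) = mex({0, 2, 3, 4, 6, 7, 9, 10, 11, 12, 15}) = 1
Therefore G(49) = 1.

1
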